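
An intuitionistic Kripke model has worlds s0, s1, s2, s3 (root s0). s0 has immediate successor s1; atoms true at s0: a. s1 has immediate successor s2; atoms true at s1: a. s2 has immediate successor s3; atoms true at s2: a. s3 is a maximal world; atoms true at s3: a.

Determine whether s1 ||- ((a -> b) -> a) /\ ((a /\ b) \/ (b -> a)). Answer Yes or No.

Yes

s1 ||- ((a -> b) -> a) /\ ((a /\ b) \/ (b -> a)) since s1 forces both conjuncts.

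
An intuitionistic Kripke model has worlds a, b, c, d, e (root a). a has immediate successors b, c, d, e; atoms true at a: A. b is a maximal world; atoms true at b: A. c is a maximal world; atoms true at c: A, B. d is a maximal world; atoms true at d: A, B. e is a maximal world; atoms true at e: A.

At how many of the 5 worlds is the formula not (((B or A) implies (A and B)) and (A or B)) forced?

2

a: does not force it — a does not force not (((B or A) implies (A and B)) and (A or B)) since c is accessible from a and c forces ((B or A) implies (A and B)) and (A or B).
b: forces it.
c: does not force it.
d: does not force it.
e: forces it.
Worlds forcing the formula: {b, e}.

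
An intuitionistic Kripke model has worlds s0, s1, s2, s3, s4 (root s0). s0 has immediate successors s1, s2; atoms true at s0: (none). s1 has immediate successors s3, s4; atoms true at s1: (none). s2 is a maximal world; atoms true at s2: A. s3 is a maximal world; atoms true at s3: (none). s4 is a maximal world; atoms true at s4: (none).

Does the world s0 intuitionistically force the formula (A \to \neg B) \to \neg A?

No

s0 \nVdash (A \to \neg B) \to \neg A: already at s0 itself, s0 \Vdash A \to \neg B but s0 \nVdash \neg A.
s0 \nVdash \neg A since s2 is accessible from s0 and s2 \Vdash A.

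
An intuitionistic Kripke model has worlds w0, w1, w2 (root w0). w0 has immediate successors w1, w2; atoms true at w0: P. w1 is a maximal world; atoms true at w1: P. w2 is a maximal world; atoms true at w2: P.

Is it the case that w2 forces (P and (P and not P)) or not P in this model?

w2 does not force (P and (P and not P)) or not P: neither disjunct is forced at w2.
w2 does not force P and (P and not P) since w2 fails P and not P.

No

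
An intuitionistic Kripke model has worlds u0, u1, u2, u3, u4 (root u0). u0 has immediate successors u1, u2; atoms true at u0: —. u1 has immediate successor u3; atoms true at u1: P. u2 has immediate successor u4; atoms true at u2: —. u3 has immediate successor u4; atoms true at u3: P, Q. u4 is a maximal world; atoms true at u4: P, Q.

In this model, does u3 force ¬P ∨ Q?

Yes

u3 ⊩ ¬P ∨ Q via the disjunct Q.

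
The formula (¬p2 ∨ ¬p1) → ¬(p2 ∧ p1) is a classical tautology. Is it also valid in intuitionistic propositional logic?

Yes

This is a constructively valid De Morgan direction (disjunction of negations to negated conjunction), which is intuitionistically derivable.
If ¬p2 holds at a world then no accessible world forces p2, hence none forces p2 ∧ p1; likewise for ¬p1.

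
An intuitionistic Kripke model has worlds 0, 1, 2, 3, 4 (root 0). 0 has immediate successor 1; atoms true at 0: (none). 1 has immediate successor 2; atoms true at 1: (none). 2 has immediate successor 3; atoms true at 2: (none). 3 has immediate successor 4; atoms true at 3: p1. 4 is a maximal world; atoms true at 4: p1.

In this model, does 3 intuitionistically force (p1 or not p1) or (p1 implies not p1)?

3 forces (p1 or not p1) or (p1 implies not p1) via the disjunct p1 or not p1.

Yes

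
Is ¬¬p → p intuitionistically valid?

This is double-negation elimination, which is not intuitionistically valid.
A Kripke countermodel: worlds s0, s1; order generated by s0 ≤ s1; atoms true at each world — s0:{}; s1:{p}.
s0 ⊮ ¬¬p → p: already at s0 itself, s0 ⊩ ¬¬p but s0 ⊮ p.
s0 lacks atom p, so s0 ⊮ p.
So the root s0 does not force the formula.

No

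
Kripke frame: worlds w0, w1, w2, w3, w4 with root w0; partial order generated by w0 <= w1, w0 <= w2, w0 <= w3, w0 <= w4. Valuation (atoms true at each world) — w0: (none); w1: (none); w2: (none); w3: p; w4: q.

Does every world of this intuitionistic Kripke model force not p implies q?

No

Not every world: w0 does not force not p implies q.
w0 does not force not p implies q: at the accessible world w1, w1 forces not p but w1 does not force q.
w1 lacks atom q, so w1 does not force q.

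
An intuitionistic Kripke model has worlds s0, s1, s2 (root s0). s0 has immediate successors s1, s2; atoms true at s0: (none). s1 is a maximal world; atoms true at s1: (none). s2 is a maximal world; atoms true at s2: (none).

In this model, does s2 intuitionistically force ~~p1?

No

s2 ||-/- ~~p1 since s2 is accessible from s2 and s2 ||- ~p1.
s2 ||- ~p1: no world accessible from s2 forces p1.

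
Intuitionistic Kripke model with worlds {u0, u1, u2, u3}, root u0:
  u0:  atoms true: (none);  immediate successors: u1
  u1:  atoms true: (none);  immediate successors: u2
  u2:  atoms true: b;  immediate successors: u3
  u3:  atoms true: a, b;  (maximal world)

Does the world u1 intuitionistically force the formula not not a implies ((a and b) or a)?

No

u1 does not force not not a implies ((a and b) or a): already at u1 itself, u1 forces not not a but u1 does not force (a and b) or a.
u1 does not force (a and b) or a: neither disjunct is forced at u1.
u1 does not force a and b since u1 fails a.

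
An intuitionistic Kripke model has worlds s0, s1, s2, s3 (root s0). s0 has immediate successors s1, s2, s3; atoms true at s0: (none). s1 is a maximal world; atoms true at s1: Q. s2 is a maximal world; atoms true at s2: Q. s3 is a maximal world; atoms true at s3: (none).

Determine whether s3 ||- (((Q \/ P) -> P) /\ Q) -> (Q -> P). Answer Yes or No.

Yes

s3 ||- (((Q \/ P) -> P) /\ Q) -> (Q -> P) vacuously: no world accessible from s3 forces the antecedent ((Q \/ P) -> P) /\ Q.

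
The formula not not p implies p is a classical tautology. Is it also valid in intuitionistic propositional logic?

No

This is double-negation elimination, which is not intuitionistically valid.
A Kripke countermodel: worlds w0, w1; order generated by w0 <= w1; atoms true at each world — w0:{}; w1:{p}.
w0 does not force not not p implies p: already at w0 itself, w0 forces not not p but w0 does not force p.
w0 lacks atom p, so w0 does not force p.
So the root w0 does not force the formula.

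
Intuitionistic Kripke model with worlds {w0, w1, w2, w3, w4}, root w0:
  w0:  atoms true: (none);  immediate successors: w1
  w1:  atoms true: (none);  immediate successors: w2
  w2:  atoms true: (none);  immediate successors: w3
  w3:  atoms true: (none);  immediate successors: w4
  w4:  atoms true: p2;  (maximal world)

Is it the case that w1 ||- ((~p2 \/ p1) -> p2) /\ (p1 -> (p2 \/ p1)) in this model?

Yes

w1 ||- ((~p2 \/ p1) -> p2) /\ (p1 -> (p2 \/ p1)) since w1 forces both conjuncts.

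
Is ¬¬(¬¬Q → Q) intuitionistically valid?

This is the double negation of double-negation elimination, which is intuitionistically derivable.
By Glivenko's theorem the double negation of any classical propositional tautology is intuitionistically provable; ¬¬Q → Q is classically a tautology.

Yes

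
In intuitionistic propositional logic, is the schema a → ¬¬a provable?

Yes

This is double-negation introduction, which is intuitionistically derivable.
If a world forces a then every accessible world forces a (persistence), so none forces ¬a; hence ¬¬a.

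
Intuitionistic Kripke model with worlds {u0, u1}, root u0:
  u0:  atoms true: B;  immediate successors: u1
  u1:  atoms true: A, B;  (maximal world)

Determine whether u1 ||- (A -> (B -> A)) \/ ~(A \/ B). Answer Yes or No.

Yes

u1 ||- (A -> (B -> A)) \/ ~(A \/ B) via the disjunct A -> (B -> A).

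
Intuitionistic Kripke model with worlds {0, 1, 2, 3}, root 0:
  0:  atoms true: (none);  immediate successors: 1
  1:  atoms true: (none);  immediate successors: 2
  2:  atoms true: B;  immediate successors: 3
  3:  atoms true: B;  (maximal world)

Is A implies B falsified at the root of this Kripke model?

0 forces A implies B vacuously: no world accessible from 0 forces the antecedent A.
So the root 0 forces A implies B; the model is not a countermodel.

No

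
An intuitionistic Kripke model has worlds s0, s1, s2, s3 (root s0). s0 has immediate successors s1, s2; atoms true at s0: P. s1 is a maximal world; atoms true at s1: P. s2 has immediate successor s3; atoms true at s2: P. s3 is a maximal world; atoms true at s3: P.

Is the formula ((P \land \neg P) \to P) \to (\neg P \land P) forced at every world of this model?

Not every world: s0 \nVdash ((P \land \neg P) \to P) \to (\neg P \land P).
s0 \nVdash ((P \land \neg P) \to P) \to (\neg P \land P): already at s0 itself, s0 \Vdash (P \land \neg P) \to P but s0 \nVdash \neg P \land P.
s0 \nVdash \neg P \land P since s0 fails \neg P.

No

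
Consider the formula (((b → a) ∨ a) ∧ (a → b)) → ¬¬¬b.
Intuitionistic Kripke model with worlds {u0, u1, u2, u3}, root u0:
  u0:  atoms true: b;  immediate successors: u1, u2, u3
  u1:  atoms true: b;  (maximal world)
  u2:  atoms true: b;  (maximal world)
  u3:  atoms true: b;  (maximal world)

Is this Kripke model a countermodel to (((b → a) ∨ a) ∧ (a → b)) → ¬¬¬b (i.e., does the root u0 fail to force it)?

No

u0 ⊩ (((b → a) ∨ a) ∧ (a → b)) → ¬¬¬b vacuously: no world accessible from u0 forces the antecedent ((b → a) ∨ a) ∧ (a → b).
So the root u0 forces (((b → a) ∨ a) ∧ (a → b)) → ¬¬¬b; the model is not a countermodel.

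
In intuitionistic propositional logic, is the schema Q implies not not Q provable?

Yes

This is double-negation introduction, which is intuitionistically derivable.
If a world forces Q then every accessible world forces Q (persistence), so none forces not Q; hence not not Q.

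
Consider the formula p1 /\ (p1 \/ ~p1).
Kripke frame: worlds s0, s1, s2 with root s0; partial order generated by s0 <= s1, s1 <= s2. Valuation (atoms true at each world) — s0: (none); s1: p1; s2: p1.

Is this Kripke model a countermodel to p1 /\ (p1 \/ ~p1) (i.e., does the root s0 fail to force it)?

s0 ||-/- p1 /\ (p1 \/ ~p1) since s0 fails p1.
So the root s0 does not force p1 /\ (p1 \/ ~p1); the model is a countermodel.

Yes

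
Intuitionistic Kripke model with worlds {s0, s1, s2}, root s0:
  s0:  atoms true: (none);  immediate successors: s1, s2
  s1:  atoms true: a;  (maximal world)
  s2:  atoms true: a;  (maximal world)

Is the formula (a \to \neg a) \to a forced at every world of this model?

Yes

s0 \Vdash (a \to \neg a) \to a vacuously: no world accessible from s0 forces the antecedent a \to \neg a.
Since the root s0 forces (a \to \neg a) \to a and forcing is persistent (monotone upward), every world forces it.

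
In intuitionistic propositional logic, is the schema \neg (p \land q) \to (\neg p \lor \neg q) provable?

No

This is the constructively invalid direction of De Morgan's law for conjunction, which is not intuitionistically valid.
A Kripke countermodel: worlds w0, w1, w2; order generated by w0 \le w1, w0 \le w2; atoms true at each world — w0:{}; w1:{p}; w2:{q}.
w0 \nVdash \neg (p \land q) \to (\neg p \lor \neg q): already at w0 itself, w0 \Vdash \neg (p \land q) but w0 \nVdash \neg p \lor \neg q.
w0 \nVdash \neg p \lor \neg q: neither disjunct is forced at w0.
w0 \nVdash \neg p since w1 is accessible from w0 and w1 \Vdash p.
So the root w0 does not force the formula.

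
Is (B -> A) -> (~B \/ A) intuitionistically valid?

No

This is the material-implication-as-disjunction principle, which is not intuitionistically valid.
A Kripke countermodel: worlds u0, u1; order generated by u0 <= u1; atoms true at each world — u0:{}; u1:{A,B}.
u0 ||-/- (B -> A) -> (~B \/ A): already at u0 itself, u0 ||- B -> A but u0 ||-/- ~B \/ A.
u0 ||-/- ~B \/ A: neither disjunct is forced at u0.
u0 ||-/- ~B since u1 is accessible from u0 and u1 ||- B.
So the root u0 does not force the formula.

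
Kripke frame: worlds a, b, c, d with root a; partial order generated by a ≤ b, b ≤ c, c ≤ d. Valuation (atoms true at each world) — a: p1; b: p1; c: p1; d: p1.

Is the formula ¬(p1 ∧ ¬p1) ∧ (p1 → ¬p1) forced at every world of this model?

Not every world: a ⊮ ¬(p1 ∧ ¬p1) ∧ (p1 → ¬p1).
a ⊮ ¬(p1 ∧ ¬p1) ∧ (p1 → ¬p1) since a fails p1 → ¬p1.

No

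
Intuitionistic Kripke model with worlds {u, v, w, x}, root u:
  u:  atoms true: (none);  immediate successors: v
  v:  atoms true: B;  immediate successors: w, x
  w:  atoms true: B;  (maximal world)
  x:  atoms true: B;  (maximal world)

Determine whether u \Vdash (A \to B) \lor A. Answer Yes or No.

Yes

u \Vdash (A \to B) \lor A via the disjunct A \to B.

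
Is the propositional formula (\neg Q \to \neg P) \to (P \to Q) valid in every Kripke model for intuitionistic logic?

No

This is the converse of contraposition, which is not intuitionistically valid.
A Kripke countermodel: worlds 0, 1; order generated by 0 \le 1; atoms true at each world — 0:{P}; 1:{P,Q}.
0 \nVdash (\neg Q \to \neg P) \to (P \to Q): already at 0 itself, 0 \Vdash \neg Q \to \neg P but 0 \nVdash P \to Q.
0 \nVdash P \to Q: already at 0 itself, 0 \Vdash P but 0 \nVdash Q.
0 lacks atom Q, so 0 \nVdash Q.
So the root 0 does not force the formula.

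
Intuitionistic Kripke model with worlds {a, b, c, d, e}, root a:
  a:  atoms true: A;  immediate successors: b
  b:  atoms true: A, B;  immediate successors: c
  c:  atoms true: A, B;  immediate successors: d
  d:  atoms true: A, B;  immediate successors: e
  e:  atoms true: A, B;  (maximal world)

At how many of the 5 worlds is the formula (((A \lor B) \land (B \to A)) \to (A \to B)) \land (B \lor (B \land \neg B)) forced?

a: does not force it — a \nVdash (((A \lor B) \land (B \to A)) \to (A \to B)) \land (B \lor (B \land \neg B)) since a fails ((A \lor B) \land (B \to A)) \to (A \to B).
b: forces it.
c: forces it.
d: forces it.
e: forces it.
Worlds forcing the formula: {b, c, d, e}.

4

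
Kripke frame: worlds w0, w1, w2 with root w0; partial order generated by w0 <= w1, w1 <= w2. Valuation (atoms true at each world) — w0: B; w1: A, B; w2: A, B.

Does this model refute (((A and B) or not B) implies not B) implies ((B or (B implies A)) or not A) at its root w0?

w0 forces (((A and B) or not B) implies not B) implies ((B or (B implies A)) or not A) vacuously: no world accessible from w0 forces the antecedent ((A and B) or not B) implies not B.
So the root w0 forces (((A and B) or not B) implies not B) implies ((B or (B implies A)) or not A); the model is not a countermodel.

No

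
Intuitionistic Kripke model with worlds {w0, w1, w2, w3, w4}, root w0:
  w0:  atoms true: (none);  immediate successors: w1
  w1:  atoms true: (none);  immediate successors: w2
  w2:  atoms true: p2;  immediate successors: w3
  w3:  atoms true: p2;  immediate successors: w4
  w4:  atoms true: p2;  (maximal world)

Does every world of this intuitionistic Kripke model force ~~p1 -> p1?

w0 ||- ~~p1 -> p1 vacuously: no world accessible from w0 forces the antecedent ~~p1.
Since the root w0 forces ~~p1 -> p1 and forcing is persistent (monotone upward), every world forces it.

Yes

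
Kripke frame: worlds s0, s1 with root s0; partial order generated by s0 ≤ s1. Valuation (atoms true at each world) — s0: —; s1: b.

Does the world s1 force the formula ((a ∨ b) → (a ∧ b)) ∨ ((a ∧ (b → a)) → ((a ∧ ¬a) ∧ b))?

Yes

s1 ⊩ ((a ∨ b) → (a ∧ b)) ∨ ((a ∧ (b → a)) → ((a ∧ ¬a) ∧ b)) via the disjunct (a ∧ (b → a)) → ((a ∧ ¬a) ∧ b).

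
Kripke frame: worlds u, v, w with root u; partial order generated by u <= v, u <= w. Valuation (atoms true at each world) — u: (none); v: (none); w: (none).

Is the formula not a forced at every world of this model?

u forces not a: no world accessible from u forces a.
Since the root u forces not a and forcing is persistent (monotone upward), every world forces it.

Yes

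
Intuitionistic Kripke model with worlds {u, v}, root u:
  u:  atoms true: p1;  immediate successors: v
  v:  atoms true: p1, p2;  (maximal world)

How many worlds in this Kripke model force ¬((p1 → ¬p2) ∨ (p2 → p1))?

u: does not force it — u ⊮ ¬((p1 → ¬p2) ∨ (p2 → p1)) since u is accessible from u and u ⊩ (p1 → ¬p2) ∨ (p2 → p1).
v: does not force it.
Worlds forcing the formula: { }.

0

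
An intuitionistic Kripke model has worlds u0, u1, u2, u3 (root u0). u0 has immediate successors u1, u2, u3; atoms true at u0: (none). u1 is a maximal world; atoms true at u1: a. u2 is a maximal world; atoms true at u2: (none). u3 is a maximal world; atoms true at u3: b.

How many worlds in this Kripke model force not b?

u0: does not force it — u0 does not force not b since u3 is accessible from u0 and u3 forces b.
u1: forces it.
u2: forces it.
u3: does not force it — u3 does not force not b since u3 is accessible from u3 and u3 forces b.
Worlds forcing the formula: {u1, u2}.

2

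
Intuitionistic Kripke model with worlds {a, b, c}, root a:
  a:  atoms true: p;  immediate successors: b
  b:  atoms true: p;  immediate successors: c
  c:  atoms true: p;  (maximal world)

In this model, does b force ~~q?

b ||-/- ~~q since b is accessible from b and b ||- ~q.
b ||- ~q: no world accessible from b forces q.

No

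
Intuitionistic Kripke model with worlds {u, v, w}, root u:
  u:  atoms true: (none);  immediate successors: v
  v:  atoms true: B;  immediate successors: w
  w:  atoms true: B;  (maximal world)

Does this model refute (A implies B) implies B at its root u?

Yes

u does not force (A implies B) implies B: already at u itself, u forces A implies B but u does not force B.
u lacks atom B, so u does not force B.
So the root u does not force (A implies B) implies B; the model is a countermodel.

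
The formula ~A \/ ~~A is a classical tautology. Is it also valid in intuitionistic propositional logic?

This is the weak law of excluded middle, which is not intuitionistically valid.
A Kripke countermodel: worlds w0, w1, w2; order generated by w0 <= w1, w0 <= w2; atoms true at each world — w0:{}; w1:{A}; w2:{}.
w0 ||-/- ~A \/ ~~A: neither disjunct is forced at w0.
w0 ||-/- ~A since w1 is accessible from w0 and w1 ||- A.
So the root w0 does not force the formula.

No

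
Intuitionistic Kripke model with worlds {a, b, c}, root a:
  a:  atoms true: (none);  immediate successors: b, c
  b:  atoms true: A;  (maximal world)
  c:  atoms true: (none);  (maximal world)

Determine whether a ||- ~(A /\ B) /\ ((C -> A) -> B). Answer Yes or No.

No

a ||-/- ~(A /\ B) /\ ((C -> A) -> B) since a fails (C -> A) -> B.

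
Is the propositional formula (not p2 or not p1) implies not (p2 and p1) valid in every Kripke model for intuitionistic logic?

This is a constructively valid De Morgan direction (disjunction of negations to negated conjunction), which is intuitionistically derivable.
If not p2 holds at a world then no accessible world forces p2, hence none forces p2 and p1; likewise for not p1.

Yes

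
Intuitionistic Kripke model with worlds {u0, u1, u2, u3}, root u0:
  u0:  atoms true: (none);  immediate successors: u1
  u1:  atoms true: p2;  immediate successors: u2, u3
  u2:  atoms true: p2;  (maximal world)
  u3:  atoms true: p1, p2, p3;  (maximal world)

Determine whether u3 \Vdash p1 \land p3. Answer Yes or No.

u3 \Vdash p1 \land p3 since u3 forces both conjuncts.

Yes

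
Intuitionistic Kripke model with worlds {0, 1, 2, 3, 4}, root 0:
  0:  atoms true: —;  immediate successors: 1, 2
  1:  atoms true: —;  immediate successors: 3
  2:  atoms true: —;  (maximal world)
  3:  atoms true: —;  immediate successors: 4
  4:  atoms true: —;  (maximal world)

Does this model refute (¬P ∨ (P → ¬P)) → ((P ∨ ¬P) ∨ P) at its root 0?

No

0 ⊩ (¬P ∨ (P → ¬P)) → ((P ∨ ¬P) ∨ P): every world accessible from 0 that forces ¬P ∨ (P → ¬P) (namely 0, 1, 2, 3, 4) also forces (P ∨ ¬P) ∨ P.
So the root 0 forces (¬P ∨ (P → ¬P)) → ((P ∨ ¬P) ∨ P); the model is not a countermodel.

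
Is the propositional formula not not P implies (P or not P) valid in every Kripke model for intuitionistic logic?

No

This is a variant of double-negation elimination (deriving excluded middle from double negation), which is not intuitionistically valid.
A Kripke countermodel: worlds w0, w1; order generated by w0 <= w1; atoms true at each world — w0:{}; w1:{P}.
w0 does not force not not P implies (P or not P): already at w0 itself, w0 forces not not P but w0 does not force P or not P.
w0 does not force P or not P: neither disjunct is forced at w0.
w0 lacks atom P, so w0 does not force P.
So the root w0 does not force the formula.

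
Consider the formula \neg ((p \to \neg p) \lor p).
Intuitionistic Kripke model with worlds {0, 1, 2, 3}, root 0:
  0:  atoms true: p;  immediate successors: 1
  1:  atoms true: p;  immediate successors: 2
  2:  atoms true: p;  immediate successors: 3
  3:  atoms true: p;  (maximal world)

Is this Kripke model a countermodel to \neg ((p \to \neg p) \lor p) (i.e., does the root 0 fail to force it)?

Yes

0 \nVdash \neg ((p \to \neg p) \lor p) since 0 is accessible from 0 and 0 \Vdash (p \to \neg p) \lor p.
0 \Vdash (p \to \neg p) \lor p via the disjunct p.
So the root 0 does not force \neg ((p \to \neg p) \lor p); the model is a countermodel.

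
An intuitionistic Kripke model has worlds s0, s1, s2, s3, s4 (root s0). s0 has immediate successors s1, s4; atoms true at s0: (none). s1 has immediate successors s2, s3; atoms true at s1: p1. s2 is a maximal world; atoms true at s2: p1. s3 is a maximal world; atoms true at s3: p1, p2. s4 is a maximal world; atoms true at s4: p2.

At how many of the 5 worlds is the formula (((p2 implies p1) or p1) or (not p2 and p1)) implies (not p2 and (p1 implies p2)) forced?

1

s0: does not force it — s0 does not force (((p2 implies p1) or p1) or (not p2 and p1)) implies (not p2 and (p1 implies p2)): at the accessible world s1, s1 forces ((p2 implies p1) or p1) or (not p2 and p1) but s1 does not force not p2 and (p1 implies p2).
s1: does not force it — s1 does not force (((p2 implies p1) or p1) or (not p2 and p1)) implies (not p2 and (p1 implies p2)): already at s1 itself, s1 forces ((p2 implies p1) or p1) or (not p2 and p1) but s1 does not force not p2 and (p1 implies p2).
s2: does not force it — s2 does not force (((p2 implies p1) or p1) or (not p2 and p1)) implies (not p2 and (p1 implies p2)): already at s2 itself, s2 forces ((p2 implies p1) or p1) or (not p2 and p1) but s2 does not force not p2 and (p1 implies p2).
s3: does not force it.
s4: forces it.
Worlds forcing the formula: {s4}.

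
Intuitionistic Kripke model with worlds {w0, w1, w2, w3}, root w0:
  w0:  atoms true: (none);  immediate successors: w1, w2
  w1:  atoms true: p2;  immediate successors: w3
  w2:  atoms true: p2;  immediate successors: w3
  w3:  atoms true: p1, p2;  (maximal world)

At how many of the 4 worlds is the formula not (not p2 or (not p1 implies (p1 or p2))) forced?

0

w0: does not force it — w0 does not force not (not p2 or (not p1 implies (p1 or p2))) since w0 is accessible from w0 and w0 forces not p2 or (not p1 implies (p1 or p2)).
w1: does not force it.
w2: does not force it.
w3: does not force it.
Worlds forcing the formula: { }.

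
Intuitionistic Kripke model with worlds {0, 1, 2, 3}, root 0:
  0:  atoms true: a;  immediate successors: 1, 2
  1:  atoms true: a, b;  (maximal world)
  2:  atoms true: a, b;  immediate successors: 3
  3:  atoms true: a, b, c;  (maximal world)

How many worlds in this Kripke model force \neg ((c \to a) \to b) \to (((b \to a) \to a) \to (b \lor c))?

0: forces it.
1: forces it.
2: forces it.
3: forces it.
Worlds forcing the formula: {0, 1, 2, 3}.

4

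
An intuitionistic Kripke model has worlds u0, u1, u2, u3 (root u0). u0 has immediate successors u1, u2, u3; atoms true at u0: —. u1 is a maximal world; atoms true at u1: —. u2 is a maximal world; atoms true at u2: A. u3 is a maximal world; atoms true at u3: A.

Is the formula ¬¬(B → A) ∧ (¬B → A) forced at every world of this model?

Not every world: u0 ⊮ ¬¬(B → A) ∧ (¬B → A).
u0 ⊮ ¬¬(B → A) ∧ (¬B → A) since u0 fails ¬B → A.

No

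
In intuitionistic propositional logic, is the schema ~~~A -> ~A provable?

Yes

This is triple-negation reduction, which is intuitionistically derivable.
Assume ~~~A and suppose A. Then ~~A (double-negation introduction), contradicting ~~~A. So ~A.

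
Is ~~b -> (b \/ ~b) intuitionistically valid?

This is a variant of double-negation elimination (deriving excluded middle from double negation), which is not intuitionistically valid.
A Kripke countermodel: worlds 0, 1; order generated by 0 <= 1; atoms true at each world — 0:{}; 1:{b}.
0 ||-/- ~~b -> (b \/ ~b): already at 0 itself, 0 ||- ~~b but 0 ||-/- b \/ ~b.
0 ||-/- b \/ ~b: neither disjunct is forced at 0.
0 lacks atom b, so 0 ||-/- b.
So the root 0 does not force the formula.

No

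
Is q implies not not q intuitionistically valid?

This is double-negation introduction, which is intuitionistically derivable.
If a world forces q then every accessible world forces q (persistence), so none forces not q; hence not not q.

Yes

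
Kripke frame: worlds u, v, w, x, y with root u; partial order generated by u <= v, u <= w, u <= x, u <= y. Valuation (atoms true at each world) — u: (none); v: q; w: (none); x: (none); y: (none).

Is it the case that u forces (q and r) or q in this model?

No

u does not force (q and r) or q: neither disjunct is forced at u.
u does not force q and r since u fails q.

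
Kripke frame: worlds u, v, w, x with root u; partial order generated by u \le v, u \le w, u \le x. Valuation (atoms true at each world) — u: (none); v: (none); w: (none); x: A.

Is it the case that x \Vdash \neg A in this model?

x \nVdash \neg A since x is accessible from x and x \Vdash A.

No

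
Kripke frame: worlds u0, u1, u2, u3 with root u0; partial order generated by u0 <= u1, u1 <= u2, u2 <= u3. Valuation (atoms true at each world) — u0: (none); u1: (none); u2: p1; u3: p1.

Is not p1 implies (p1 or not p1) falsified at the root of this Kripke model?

No

u0 forces not p1 implies (p1 or not p1) vacuously: no world accessible from u0 forces the antecedent not p1.
So the root u0 forces not p1 implies (p1 or not p1); the model is not a countermodel.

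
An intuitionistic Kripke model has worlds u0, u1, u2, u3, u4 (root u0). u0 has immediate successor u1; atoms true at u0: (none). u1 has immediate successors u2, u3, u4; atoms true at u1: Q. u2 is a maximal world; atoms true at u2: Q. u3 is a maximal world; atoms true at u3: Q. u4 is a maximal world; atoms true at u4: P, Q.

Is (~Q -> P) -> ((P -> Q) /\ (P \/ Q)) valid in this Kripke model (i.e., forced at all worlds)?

No

Not every world: u0 ||-/- (~Q -> P) -> ((P -> Q) /\ (P \/ Q)).
u0 ||-/- (~Q -> P) -> ((P -> Q) /\ (P \/ Q)): already at u0 itself, u0 ||- ~Q -> P but u0 ||-/- (P -> Q) /\ (P \/ Q).
u0 ||-/- (P -> Q) /\ (P \/ Q) since u0 fails P \/ Q.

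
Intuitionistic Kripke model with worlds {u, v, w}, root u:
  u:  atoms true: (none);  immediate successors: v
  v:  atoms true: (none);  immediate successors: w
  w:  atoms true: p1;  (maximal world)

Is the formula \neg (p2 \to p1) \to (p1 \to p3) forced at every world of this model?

Yes

u \Vdash \neg (p2 \to p1) \to (p1 \to p3) vacuously: no world accessible from u forces the antecedent \neg (p2 \to p1).
Since the root u forces \neg (p2 \to p1) \to (p1 \to p3) and forcing is persistent (monotone upward), every world forces it.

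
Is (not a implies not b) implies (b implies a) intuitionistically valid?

No

This is the converse of contraposition, which is not intuitionistically valid.
A Kripke countermodel: worlds u0, u1; order generated by u0 <= u1; atoms true at each world — u0:{b}; u1:{a,b}.
u0 does not force (not a implies not b) implies (b implies a): already at u0 itself, u0 forces not a implies not b but u0 does not force b implies a.
u0 does not force b implies a: already at u0 itself, u0 forces b but u0 does not force a.
u0 lacks atom a, so u0 does not force a.
So the root u0 does not force the formula.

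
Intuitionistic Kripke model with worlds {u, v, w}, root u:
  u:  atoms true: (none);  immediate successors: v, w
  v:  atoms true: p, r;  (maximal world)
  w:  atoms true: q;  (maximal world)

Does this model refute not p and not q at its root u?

u does not force not p and not q since u fails not p.
So the root u does not force not p and not q; the model is a countermodel.

Yes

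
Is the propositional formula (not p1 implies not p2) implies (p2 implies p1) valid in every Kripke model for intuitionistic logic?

No

This is the converse of contraposition, which is not intuitionistically valid.
A Kripke countermodel: worlds u, v; order generated by u <= v; atoms true at each world — u:{p2}; v:{p1,p2}.
u does not force (not p1 implies not p2) implies (p2 implies p1): already at u itself, u forces not p1 implies not p2 but u does not force p2 implies p1.
u does not force p2 implies p1: already at u itself, u forces p2 but u does not force p1.
u lacks atom p1, so u does not force p1.
So the root u does not force the formula.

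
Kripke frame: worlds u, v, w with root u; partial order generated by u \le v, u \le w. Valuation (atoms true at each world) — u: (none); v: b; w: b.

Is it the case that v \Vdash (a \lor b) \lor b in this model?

Yes

v \Vdash (a \lor b) \lor b via the disjunct a \lor b.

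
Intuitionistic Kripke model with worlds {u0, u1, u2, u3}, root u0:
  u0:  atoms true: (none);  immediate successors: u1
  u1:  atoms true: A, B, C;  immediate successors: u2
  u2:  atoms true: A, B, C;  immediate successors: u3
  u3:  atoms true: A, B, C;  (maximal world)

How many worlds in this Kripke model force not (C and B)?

u0: does not force it — u0 does not force not (C and B) since u1 is accessible from u0 and u1 forces C and B.
u1: does not force it — u1 does not force not (C and B) since u1 is accessible from u1 and u1 forces C and B.
u2: does not force it.
u3: does not force it.
Worlds forcing the formula: { }.

0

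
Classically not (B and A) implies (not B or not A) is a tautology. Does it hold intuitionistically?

This is the constructively invalid direction of De Morgan's law for conjunction, which is not intuitionistically valid.
A Kripke countermodel: worlds u, v, w; order generated by u <= v, u <= w; atoms true at each world — u:{}; v:{B}; w:{A}.
u does not force not (B and A) implies (not B or not A): already at u itself, u forces not (B and A) but u does not force not B or not A.
u does not force not B or not A: neither disjunct is forced at u.
u does not force not B since v is accessible from u and v forces B.
So the root u does not force the formula.

No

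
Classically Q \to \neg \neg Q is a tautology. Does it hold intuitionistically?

Yes

This is double-negation introduction, which is intuitionistically derivable.
If a world forces Q then every accessible world forces Q (persistence), so none forces \neg Q; hence \neg \neg Q.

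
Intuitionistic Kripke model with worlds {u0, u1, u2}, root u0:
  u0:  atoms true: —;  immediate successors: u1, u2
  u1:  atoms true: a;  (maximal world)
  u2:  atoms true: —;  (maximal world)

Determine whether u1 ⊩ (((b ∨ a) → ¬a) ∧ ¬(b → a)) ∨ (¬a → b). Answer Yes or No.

Yes

u1 ⊩ (((b ∨ a) → ¬a) ∧ ¬(b → a)) ∨ (¬a → b) via the disjunct ¬a → b.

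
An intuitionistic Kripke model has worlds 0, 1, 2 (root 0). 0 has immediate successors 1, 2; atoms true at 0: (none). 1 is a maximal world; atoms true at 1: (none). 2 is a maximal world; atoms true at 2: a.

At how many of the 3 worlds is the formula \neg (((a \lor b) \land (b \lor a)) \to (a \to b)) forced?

1

0: does not force it — 0 \nVdash \neg (((a \lor b) \land (b \lor a)) \to (a \to b)) since 1 is accessible from 0 and 1 \Vdash ((a \lor b) \land (b \lor a)) \to (a \to b).
1: does not force it — 1 \nVdash \neg (((a \lor b) \land (b \lor a)) \to (a \to b)) since 1 is accessible from 1 and 1 \Vdash ((a \lor b) \land (b \lor a)) \to (a \to b).
2: forces it.
Worlds forcing the formula: {2}.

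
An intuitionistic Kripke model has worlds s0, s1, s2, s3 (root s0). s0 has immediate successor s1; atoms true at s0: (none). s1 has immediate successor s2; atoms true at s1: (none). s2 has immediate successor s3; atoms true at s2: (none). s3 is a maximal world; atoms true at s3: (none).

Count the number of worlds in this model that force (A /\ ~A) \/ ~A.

4

s0: forces it.
s1: forces it.
s2: forces it.
s3: forces it.
Worlds forcing the formula: {s0, s1, s2, s3}.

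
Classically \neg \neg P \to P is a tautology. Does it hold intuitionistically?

No

This is double-negation elimination, which is not intuitionistically valid.
A Kripke countermodel: worlds a, b; order generated by a \le b; atoms true at each world — a:{}; b:{P}.
a \nVdash \neg \neg P \to P: already at a itself, a \Vdash \neg \neg P but a \nVdash P.
a lacks atom P, so a \nVdash P.
So the root a does not force the formula.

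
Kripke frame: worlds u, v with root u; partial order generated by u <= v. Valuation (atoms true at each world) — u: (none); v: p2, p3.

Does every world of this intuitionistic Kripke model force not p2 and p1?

No

Not every world: u does not force not p2 and p1.
u does not force not p2 and p1 since u fails not p2.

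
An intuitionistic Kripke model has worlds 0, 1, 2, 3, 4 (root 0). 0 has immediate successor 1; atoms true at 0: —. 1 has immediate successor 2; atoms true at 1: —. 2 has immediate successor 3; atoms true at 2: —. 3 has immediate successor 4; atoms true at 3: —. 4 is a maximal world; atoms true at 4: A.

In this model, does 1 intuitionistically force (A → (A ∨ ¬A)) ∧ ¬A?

No

1 ⊮ (A → (A ∨ ¬A)) ∧ ¬A since 1 fails ¬A.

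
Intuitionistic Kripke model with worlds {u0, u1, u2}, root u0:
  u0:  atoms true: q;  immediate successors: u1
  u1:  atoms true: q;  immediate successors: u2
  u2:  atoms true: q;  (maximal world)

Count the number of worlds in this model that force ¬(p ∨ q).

u0: does not force it — u0 ⊮ ¬(p ∨ q) since u0 is accessible from u0 and u0 ⊩ p ∨ q.
u1: does not force it — u1 ⊮ ¬(p ∨ q) since u1 is accessible from u1 and u1 ⊩ p ∨ q.
u2: does not force it — u2 ⊮ ¬(p ∨ q) since u2 is accessible from u2 and u2 ⊩ p ∨ q.
Worlds forcing the formula: { }.

0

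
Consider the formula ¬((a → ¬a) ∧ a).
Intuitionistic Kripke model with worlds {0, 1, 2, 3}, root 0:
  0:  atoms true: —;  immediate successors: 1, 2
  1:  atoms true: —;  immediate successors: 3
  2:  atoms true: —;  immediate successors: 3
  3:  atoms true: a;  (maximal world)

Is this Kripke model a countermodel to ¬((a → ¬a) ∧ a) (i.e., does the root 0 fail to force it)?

No

0 ⊩ ¬((a → ¬a) ∧ a): no world accessible from 0 forces (a → ¬a) ∧ a.
So the root 0 forces ¬((a → ¬a) ∧ a); the model is not a countermodel.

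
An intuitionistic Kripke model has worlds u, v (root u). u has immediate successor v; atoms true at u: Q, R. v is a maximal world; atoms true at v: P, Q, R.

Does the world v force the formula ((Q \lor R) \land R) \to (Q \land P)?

Yes

v \Vdash ((Q \lor R) \land R) \to (Q \land P): every world accessible from v that forces (Q \lor R) \land R (namely v) also forces Q \land P.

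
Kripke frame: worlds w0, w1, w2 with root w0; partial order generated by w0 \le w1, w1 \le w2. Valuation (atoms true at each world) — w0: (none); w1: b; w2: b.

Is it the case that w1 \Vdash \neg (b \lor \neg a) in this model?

No

w1 \nVdash \neg (b \lor \neg a) since w1 is accessible from w1 and w1 \Vdash b \lor \neg a.
w1 \Vdash b \lor \neg a via the disjunct b.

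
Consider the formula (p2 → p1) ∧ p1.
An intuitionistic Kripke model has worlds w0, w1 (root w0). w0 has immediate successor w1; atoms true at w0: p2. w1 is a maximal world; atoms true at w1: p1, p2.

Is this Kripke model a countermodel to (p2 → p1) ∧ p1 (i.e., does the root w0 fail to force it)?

Yes

w0 ⊮ (p2 → p1) ∧ p1 since w0 fails p2 → p1.
So the root w0 does not force (p2 → p1) ∧ p1; the model is a countermodel.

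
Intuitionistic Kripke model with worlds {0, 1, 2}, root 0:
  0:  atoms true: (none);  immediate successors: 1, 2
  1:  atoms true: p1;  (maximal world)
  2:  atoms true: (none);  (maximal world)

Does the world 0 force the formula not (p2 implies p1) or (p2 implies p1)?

0 forces not (p2 implies p1) or (p2 implies p1) via the disjunct p2 implies p1.

Yes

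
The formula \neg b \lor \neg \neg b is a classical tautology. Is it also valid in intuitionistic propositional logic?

This is the weak law of excluded middle, which is not intuitionistically valid.
A Kripke countermodel: worlds w0, w1, w2; order generated by w0 \le w1, w0 \le w2; atoms true at each world — w0:{}; w1:{b}; w2:{}.
w0 \nVdash \neg b \lor \neg \neg b: neither disjunct is forced at w0.
w0 \nVdash \neg b since w1 is accessible from w0 and w1 \Vdash b.
So the root w0 does not force the formula.

No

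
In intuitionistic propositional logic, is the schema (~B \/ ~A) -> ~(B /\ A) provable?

Yes

This is a constructively valid De Morgan direction (disjunction of negations to negated conjunction), which is intuitionistically derivable.
If ~B holds at a world then no accessible world forces B, hence none forces B /\ A; likewise for ~A.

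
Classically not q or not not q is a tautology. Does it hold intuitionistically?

This is the weak law of excluded middle, which is not intuitionistically valid.
A Kripke countermodel: worlds 0, 1, 2; order generated by 0 <= 1, 0 <= 2; atoms true at each world — 0:{}; 1:{q}; 2:{}.
0 does not force not q or not not q: neither disjunct is forced at 0.
0 does not force not q since 1 is accessible from 0 and 1 forces q.
So the root 0 does not force the formula.

No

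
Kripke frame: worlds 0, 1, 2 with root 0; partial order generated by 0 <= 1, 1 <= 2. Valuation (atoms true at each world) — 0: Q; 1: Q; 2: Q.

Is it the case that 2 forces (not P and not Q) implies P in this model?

Yes

2 forces (not P and not Q) implies P vacuously: no world accessible from 2 forces the antecedent not P and not Q.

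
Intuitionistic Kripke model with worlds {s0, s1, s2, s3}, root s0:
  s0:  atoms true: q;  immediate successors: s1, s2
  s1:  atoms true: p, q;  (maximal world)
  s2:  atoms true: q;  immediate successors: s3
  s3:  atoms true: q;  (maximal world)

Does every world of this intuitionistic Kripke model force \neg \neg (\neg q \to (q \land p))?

s0 \Vdash \neg \neg (\neg q \to (q \land p)): no world accessible from s0 forces \neg (\neg q \to (q \land p)).
Since the root s0 forces \neg \neg (\neg q \to (q \land p)) and forcing is persistent (monotone upward), every world forces it.

Yes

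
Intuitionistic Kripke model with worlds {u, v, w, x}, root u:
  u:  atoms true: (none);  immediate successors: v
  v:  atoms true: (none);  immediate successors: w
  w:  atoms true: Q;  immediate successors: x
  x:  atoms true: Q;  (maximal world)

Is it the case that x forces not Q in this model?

x does not force not Q since x is accessible from x and x forces Q.

No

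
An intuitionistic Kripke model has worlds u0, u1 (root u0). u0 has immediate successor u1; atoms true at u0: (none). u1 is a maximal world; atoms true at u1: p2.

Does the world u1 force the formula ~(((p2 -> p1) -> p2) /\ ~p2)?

Yes

u1 ||- ~(((p2 -> p1) -> p2) /\ ~p2): no world accessible from u1 forces ((p2 -> p1) -> p2) /\ ~p2.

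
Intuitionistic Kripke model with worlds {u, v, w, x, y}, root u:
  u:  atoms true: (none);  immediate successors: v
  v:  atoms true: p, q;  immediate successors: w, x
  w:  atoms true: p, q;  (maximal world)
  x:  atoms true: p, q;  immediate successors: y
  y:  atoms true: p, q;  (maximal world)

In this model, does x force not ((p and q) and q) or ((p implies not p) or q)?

Yes

x forces not ((p and q) and q) or ((p implies not p) or q) via the disjunct (p implies not p) or q.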